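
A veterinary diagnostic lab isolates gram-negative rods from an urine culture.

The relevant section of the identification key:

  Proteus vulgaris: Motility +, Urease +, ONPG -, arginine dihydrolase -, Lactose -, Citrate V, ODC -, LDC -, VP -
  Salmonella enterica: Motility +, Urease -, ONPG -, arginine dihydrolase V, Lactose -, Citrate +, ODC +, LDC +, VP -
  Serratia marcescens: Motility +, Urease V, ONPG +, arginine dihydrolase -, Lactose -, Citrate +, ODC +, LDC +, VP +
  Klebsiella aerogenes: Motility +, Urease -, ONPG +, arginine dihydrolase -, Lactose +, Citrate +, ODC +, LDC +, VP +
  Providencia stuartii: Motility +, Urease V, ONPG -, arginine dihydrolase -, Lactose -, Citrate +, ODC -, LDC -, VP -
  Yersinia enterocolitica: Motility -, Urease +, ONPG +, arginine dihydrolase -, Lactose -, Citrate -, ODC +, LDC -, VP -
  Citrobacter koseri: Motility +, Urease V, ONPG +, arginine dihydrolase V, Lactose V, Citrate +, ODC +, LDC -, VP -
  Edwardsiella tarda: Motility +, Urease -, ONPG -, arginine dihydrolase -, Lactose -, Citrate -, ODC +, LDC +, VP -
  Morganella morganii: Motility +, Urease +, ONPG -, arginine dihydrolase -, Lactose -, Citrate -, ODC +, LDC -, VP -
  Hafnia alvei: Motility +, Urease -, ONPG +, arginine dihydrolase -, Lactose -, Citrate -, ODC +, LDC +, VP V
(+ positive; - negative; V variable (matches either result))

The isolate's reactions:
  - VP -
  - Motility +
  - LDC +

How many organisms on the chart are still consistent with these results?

VP -: excludes Serratia marcescens, Klebsiella aerogenes — 8 left.
LDC +: excludes 5 organisms — 3 left.
Motility +: all 3 remaining candidates are consistent.
Still consistent: Edwardsiella tarda, Hafnia alvei, Salmonella enterica.

3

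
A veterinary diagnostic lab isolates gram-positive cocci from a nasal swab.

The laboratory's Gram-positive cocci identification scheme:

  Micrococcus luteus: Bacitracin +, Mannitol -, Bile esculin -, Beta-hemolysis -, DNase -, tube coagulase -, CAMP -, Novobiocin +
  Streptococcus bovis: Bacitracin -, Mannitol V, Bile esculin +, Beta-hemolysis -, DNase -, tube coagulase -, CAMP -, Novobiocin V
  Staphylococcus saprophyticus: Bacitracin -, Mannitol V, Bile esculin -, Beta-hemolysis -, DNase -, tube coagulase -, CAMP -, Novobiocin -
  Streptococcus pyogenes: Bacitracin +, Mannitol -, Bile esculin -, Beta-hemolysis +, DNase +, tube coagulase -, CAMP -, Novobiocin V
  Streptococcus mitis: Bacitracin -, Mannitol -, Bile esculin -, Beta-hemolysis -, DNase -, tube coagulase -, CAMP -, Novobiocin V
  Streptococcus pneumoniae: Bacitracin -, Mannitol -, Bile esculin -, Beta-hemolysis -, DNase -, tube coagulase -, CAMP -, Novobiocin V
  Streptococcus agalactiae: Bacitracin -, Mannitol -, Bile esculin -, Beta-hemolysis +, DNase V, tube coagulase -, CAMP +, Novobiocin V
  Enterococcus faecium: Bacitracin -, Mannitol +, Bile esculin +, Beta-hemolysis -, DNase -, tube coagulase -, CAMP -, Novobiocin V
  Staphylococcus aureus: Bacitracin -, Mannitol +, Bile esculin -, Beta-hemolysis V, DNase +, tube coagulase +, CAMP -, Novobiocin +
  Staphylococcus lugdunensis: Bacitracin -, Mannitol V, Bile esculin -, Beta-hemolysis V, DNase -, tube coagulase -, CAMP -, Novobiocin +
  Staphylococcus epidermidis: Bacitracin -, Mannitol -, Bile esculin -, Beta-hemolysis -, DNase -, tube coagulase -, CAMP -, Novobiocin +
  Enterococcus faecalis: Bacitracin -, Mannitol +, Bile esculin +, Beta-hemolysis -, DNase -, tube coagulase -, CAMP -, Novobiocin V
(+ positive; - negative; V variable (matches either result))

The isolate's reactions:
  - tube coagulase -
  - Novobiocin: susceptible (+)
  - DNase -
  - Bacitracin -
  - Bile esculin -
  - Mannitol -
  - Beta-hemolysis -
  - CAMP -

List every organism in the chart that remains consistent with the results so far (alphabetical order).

Staphylococcus epidermidis, Staphylococcus lugdunensis, Streptococcus mitis, Streptococcus pneumoniae

Bacitracin -: excludes Micrococcus luteus, Streptococcus pyogenes — 10 left.
Mannitol -: excludes Enterococcus faecium, Staphylococcus aureus, Enterococcus faecalis — 7 left.
tube coagulase -: all 7 remaining candidates are consistent.
CAMP -: excludes Streptococcus agalactiae — 6 left.
DNase -: all 6 remaining candidates are consistent.
Novobiocin +: excludes Staphylococcus saprophyticus — 5 left.
Beta-hemolysis -: all 5 remaining candidates are consistent.
Bile esculin -: excludes Streptococcus bovis — 4 left.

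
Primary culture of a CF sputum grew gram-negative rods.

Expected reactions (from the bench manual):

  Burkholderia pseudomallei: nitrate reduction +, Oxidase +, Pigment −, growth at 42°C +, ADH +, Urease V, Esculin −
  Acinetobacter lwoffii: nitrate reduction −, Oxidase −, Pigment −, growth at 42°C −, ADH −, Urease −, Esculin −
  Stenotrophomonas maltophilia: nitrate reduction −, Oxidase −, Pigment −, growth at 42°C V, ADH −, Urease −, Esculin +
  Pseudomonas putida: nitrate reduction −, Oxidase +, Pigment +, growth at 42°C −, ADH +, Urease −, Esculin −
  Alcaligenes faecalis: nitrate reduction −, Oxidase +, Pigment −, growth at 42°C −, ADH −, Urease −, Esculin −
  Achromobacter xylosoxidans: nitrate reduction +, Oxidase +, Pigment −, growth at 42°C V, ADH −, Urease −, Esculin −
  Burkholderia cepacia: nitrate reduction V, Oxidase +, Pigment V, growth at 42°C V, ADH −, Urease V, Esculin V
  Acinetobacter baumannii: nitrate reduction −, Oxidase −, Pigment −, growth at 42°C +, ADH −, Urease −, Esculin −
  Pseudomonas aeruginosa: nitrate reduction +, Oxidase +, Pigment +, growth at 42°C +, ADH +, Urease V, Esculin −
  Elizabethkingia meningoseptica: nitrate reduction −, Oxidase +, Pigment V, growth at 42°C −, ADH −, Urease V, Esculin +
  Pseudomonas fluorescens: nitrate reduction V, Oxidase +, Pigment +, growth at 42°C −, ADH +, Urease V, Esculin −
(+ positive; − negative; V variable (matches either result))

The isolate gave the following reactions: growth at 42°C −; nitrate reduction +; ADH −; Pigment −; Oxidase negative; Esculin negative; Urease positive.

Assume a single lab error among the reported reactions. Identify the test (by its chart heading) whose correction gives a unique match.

Oxidase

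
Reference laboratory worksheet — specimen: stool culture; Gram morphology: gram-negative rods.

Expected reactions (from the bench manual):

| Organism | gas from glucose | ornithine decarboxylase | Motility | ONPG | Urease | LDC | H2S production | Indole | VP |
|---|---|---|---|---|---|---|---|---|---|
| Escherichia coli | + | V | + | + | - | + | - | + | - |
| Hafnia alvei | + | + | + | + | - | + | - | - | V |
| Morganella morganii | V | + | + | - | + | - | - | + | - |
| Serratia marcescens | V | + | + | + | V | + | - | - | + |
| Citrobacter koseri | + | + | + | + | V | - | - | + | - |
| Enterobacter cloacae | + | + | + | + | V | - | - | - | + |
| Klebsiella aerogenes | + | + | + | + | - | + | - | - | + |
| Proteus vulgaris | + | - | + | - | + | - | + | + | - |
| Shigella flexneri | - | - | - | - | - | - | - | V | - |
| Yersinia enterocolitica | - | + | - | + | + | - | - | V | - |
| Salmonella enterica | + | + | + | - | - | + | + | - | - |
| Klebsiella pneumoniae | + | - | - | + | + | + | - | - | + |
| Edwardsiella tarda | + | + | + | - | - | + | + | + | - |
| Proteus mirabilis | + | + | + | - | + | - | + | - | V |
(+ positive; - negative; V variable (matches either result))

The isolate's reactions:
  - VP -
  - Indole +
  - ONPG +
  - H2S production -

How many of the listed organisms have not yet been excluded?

3

VP -: excludes Serratia marcescens, Enterobacter cloacae, Klebsiella aerogenes, Klebsiella pneumoniae — 10 left.
H2S production -: excludes Proteus vulgaris, Salmonella enterica, Edwardsiella tarda, Proteus mirabilis — 6 left.
Indole +: excludes Hafnia alvei — 5 left.
ONPG +: excludes Morganella morganii, Shigella flexneri — 3 left.
Still consistent: Citrobacter koseri, Escherichia coli, Yersinia enterocolitica.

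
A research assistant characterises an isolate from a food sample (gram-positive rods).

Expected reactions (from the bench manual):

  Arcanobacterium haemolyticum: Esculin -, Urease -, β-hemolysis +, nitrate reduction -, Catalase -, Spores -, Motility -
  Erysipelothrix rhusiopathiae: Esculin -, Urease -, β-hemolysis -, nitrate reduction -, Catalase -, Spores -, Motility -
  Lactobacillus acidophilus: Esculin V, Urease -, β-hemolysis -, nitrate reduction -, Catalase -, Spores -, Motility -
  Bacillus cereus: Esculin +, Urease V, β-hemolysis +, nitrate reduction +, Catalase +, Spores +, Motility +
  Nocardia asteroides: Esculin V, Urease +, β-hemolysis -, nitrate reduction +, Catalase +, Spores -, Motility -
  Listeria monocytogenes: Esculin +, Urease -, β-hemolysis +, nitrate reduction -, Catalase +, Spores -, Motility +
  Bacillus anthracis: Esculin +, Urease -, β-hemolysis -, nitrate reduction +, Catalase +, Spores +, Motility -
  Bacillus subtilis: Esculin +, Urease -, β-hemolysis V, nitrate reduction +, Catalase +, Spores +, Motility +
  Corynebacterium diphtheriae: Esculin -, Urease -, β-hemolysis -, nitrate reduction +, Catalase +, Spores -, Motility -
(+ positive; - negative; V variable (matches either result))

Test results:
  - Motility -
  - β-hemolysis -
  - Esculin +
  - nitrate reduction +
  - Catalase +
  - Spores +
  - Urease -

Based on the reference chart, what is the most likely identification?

Bacillus anthracis

Spores +: excludes 6 organisms — 3 left.
Esculin +: all 3 remaining candidates are consistent.
Motility -: excludes Bacillus cereus, Bacillus subtilis — 1 left.
β-hemolysis -: the one remaining candidate is consistent.
Urease -: the one remaining candidate is consistent.
nitrate reduction +: the one remaining candidate is consistent.
Catalase +: the one remaining candidate is consistent.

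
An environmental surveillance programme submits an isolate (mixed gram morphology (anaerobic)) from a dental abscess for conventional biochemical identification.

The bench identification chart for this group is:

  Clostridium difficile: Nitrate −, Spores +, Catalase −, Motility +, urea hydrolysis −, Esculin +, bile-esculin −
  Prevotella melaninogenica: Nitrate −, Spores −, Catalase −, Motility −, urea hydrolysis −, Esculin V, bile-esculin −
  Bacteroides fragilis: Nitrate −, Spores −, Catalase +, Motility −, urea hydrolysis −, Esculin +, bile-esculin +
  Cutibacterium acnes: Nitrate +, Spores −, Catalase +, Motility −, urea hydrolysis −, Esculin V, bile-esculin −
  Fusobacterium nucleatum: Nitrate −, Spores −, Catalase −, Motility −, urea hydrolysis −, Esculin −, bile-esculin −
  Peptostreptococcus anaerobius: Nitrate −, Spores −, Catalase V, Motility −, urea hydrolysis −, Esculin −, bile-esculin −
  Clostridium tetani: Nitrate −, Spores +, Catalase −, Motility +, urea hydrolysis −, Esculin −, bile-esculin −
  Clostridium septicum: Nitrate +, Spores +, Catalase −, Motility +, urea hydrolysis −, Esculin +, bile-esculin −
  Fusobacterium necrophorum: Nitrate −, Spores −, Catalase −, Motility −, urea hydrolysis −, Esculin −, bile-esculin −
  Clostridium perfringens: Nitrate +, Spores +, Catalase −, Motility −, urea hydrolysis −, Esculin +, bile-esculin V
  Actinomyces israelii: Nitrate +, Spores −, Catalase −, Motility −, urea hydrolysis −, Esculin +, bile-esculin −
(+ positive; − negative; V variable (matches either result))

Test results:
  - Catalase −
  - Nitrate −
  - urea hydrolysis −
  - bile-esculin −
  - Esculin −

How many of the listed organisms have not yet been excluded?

Esculin −: excludes 5 organisms — 6 left.
Nitrate −: excludes Cutibacterium acnes — 5 left.
urea hydrolysis −: all 5 remaining candidates are consistent.
bile-esculin −: all 5 remaining candidates are consistent.
Catalase −: all 5 remaining candidates are consistent.
Still consistent: Clostridium tetani, Fusobacterium necrophorum, Fusobacterium nucleatum, Peptostreptococcus anaerobius, Prevotella melaninogenica.

5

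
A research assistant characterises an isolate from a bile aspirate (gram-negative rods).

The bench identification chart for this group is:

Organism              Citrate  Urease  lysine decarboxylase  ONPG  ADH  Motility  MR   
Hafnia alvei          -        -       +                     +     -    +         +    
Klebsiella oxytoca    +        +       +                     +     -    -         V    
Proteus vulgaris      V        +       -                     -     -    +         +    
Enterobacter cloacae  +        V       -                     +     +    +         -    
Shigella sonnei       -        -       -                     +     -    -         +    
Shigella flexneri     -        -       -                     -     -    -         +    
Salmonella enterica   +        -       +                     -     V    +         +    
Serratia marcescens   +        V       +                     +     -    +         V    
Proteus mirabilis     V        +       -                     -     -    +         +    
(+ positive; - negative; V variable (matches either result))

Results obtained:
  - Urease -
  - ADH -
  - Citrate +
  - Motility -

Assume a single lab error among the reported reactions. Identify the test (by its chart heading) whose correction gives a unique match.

Urease

As reported, no row in the chart matches all 4 reactions.
Reversing ADH → still no organism matches.
Reversing Motility → 2 organisms match (not unique).
Reversing Urease (to +) → unique match: Klebsiella oxytoca.
Reversing Citrate → 2 organisms match (not unique).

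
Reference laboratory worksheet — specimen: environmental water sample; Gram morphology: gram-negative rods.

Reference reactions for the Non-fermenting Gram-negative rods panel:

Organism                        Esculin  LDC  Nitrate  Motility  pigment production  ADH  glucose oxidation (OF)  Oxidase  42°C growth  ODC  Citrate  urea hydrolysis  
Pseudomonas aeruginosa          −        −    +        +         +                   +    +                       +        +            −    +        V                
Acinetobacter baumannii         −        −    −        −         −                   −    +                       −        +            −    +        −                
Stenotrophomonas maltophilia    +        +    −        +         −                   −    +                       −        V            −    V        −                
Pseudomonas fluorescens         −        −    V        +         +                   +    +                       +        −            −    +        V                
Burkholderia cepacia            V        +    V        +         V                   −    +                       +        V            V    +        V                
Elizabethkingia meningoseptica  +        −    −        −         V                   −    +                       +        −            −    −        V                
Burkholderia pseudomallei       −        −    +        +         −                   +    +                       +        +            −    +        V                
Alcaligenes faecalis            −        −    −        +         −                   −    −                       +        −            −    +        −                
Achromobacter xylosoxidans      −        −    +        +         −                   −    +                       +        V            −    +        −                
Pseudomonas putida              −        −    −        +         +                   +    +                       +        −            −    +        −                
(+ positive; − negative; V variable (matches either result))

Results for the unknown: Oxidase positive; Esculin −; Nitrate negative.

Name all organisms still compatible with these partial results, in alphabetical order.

Alcaligenes faecalis, Burkholderia cepacia, Pseudomonas fluorescens, Pseudomonas putida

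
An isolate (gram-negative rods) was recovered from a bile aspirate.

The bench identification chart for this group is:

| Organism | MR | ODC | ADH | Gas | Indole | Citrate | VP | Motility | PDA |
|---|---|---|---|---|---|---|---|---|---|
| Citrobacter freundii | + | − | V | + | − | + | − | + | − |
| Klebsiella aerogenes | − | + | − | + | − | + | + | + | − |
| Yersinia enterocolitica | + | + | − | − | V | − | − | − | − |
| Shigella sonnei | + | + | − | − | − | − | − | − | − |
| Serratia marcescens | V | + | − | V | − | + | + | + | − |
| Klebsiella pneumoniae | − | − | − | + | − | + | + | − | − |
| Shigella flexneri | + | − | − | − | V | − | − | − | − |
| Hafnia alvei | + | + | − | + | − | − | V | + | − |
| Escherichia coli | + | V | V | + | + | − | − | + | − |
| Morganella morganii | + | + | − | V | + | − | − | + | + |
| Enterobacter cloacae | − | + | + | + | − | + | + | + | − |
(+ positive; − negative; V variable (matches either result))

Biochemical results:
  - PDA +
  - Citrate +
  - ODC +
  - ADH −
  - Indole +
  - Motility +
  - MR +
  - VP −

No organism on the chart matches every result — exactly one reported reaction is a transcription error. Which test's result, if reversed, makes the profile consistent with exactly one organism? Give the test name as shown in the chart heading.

Citrate

As reported, no row in the chart matches all 8 reactions.
Reversing ADH → still no organism matches.
Reversing Indole → still no organism matches.
Reversing Motility → still no organism matches.
Reversing MR → still no organism matches.
Reversing Citrate (to −) → unique match: Morganella morganii.
Reversing PDA → still no organism matches.
Reversing ODC → still no organism matches.
Reversing VP → still no organism matches.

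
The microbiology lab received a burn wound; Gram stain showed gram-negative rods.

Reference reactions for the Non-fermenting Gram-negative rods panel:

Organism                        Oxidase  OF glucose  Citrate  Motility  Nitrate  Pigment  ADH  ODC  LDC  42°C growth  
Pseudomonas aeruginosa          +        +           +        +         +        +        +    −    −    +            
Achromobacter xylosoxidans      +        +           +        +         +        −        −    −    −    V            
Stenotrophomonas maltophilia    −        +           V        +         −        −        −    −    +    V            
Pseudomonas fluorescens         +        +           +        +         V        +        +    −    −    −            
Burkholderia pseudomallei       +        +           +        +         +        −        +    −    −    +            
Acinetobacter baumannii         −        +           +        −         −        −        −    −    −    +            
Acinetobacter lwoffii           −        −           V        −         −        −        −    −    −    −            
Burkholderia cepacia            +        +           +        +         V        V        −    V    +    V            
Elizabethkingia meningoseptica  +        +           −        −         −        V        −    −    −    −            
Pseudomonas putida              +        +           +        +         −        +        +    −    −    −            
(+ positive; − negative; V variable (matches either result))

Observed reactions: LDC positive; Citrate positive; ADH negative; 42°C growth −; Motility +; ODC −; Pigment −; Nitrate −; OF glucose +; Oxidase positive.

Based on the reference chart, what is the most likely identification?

Burkholderia cepacia

Pigment −: excludes Pseudomonas aeruginosa, Pseudomonas fluorescens, Pseudomonas putida — 7 left.
42°C growth −: excludes Burkholderia pseudomallei, Acinetobacter baumannii — 5 left.
OF glucose +: excludes Acinetobacter lwoffii — 4 left.
ADH −: all 4 remaining candidates are consistent.
Citrate +: excludes Elizabethkingia meningoseptica — 3 left.
LDC +: excludes Achromobacter xylosoxidans — 2 left.
ODC −: all 2 remaining candidates are consistent.
Motility +: all 2 remaining candidates are consistent.
Oxidase +: excludes Stenotrophomonas maltophilia — 1 left.
Nitrate −: the one remaining candidate is consistent.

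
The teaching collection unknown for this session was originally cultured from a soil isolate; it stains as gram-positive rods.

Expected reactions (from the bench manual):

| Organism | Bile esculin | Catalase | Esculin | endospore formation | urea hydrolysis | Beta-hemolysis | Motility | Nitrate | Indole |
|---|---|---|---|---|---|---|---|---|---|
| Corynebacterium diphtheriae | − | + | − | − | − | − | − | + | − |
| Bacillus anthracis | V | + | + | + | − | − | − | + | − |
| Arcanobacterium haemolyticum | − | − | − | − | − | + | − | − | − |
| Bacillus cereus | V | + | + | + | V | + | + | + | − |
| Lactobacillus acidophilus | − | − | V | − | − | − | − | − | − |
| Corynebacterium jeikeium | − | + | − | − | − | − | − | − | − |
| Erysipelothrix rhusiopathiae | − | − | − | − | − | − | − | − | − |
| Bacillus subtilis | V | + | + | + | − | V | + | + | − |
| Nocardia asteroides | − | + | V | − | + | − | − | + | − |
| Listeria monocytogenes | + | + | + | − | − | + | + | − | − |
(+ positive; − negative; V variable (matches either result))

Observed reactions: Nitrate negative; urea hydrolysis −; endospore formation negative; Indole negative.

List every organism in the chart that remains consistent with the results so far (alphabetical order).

Arcanobacterium haemolyticum, Corynebacterium jeikeium, Erysipelothrix rhusiopathiae, Lactobacillus acidophilus, Listeria monocytogenes

Nitrate −: excludes 5 organisms — 5 left.
urea hydrolysis −: all 5 remaining candidates are consistent.
endospore formation −: all 5 remaining candidates are consistent.
Indole −: all 5 remaining candidates are consistent.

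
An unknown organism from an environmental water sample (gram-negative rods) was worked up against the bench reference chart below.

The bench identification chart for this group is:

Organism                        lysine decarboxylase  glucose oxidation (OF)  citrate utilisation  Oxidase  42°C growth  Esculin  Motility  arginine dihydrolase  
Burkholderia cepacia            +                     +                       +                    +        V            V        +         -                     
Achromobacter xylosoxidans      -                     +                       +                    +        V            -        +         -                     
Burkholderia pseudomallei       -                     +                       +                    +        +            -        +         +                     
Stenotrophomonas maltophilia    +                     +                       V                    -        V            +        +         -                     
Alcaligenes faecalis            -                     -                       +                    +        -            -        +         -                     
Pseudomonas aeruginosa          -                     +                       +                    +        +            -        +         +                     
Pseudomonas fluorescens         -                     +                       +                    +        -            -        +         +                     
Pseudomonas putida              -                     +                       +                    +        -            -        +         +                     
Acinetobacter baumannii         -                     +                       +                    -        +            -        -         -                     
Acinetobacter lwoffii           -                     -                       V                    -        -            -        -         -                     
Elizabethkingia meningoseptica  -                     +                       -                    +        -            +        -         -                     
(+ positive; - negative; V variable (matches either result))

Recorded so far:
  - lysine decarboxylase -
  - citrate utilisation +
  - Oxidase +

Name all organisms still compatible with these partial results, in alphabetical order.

Achromobacter xylosoxidans, Alcaligenes faecalis, Burkholderia pseudomallei, Pseudomonas aeruginosa, Pseudomonas fluorescens, Pseudomonas putida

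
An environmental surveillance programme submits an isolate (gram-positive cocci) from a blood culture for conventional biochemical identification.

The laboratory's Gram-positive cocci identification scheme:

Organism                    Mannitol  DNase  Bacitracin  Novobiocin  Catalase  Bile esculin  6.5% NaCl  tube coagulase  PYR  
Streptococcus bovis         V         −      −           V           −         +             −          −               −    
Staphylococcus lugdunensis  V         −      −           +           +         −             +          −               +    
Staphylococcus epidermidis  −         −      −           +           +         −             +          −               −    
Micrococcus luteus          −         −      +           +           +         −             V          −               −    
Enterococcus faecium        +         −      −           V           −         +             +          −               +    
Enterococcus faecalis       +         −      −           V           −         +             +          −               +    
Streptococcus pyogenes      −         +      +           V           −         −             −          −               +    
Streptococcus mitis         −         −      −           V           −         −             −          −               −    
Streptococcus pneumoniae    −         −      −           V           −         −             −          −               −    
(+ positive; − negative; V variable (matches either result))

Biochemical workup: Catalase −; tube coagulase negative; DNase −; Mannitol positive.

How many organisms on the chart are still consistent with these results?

3

Mannitol +: excludes 5 organisms — 4 left.
DNase −: all 4 remaining candidates are consistent.
tube coagulase −: all 4 remaining candidates are consistent.
Catalase −: excludes Staphylococcus lugdunensis — 3 left.
Still consistent: Enterococcus faecalis, Enterococcus faecium, Streptococcus bovis.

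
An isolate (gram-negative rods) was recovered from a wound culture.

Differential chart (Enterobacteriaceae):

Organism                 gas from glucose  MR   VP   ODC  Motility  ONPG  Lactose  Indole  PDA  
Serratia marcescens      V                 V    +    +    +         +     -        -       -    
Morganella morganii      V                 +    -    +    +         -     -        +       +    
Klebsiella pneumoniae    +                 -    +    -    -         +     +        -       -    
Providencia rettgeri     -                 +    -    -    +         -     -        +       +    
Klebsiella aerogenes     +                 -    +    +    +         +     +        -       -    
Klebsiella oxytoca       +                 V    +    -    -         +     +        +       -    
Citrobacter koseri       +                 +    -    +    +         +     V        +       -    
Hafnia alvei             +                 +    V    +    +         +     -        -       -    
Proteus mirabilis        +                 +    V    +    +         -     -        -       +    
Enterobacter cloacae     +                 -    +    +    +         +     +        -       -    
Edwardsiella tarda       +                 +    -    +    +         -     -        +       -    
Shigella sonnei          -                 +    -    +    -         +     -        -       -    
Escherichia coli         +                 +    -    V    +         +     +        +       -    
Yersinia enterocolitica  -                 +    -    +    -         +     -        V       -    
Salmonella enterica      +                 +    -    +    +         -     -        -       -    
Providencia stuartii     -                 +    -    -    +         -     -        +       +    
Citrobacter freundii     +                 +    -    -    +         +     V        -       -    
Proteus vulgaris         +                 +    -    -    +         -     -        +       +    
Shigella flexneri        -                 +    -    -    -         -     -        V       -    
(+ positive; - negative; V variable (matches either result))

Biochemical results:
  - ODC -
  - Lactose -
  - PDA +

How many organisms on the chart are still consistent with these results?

3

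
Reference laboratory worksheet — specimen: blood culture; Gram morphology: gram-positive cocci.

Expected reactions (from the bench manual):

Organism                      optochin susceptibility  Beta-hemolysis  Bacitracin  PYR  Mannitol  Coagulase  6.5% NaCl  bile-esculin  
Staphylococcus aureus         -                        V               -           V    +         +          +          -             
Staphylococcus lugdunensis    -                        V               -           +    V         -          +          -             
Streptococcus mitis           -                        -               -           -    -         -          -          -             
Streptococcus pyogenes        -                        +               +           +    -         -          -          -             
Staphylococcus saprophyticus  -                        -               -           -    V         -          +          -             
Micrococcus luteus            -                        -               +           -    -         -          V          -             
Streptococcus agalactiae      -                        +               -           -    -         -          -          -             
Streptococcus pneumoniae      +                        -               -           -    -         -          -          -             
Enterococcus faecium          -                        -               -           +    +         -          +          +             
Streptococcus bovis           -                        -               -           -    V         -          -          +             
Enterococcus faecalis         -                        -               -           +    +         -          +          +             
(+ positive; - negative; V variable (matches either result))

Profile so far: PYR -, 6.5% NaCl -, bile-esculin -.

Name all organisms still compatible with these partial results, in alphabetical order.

bile-esculin -: excludes Enterococcus faecium, Streptococcus bovis, Enterococcus faecalis — 8 left.
PYR -: excludes Staphylococcus lugdunensis, Streptococcus pyogenes — 6 left.
6.5% NaCl -: excludes Staphylococcus aureus, Staphylococcus saprophyticus — 4 left.

Micrococcus luteus, Streptococcus agalactiae, Streptococcus mitis, Streptococcus pneumoniae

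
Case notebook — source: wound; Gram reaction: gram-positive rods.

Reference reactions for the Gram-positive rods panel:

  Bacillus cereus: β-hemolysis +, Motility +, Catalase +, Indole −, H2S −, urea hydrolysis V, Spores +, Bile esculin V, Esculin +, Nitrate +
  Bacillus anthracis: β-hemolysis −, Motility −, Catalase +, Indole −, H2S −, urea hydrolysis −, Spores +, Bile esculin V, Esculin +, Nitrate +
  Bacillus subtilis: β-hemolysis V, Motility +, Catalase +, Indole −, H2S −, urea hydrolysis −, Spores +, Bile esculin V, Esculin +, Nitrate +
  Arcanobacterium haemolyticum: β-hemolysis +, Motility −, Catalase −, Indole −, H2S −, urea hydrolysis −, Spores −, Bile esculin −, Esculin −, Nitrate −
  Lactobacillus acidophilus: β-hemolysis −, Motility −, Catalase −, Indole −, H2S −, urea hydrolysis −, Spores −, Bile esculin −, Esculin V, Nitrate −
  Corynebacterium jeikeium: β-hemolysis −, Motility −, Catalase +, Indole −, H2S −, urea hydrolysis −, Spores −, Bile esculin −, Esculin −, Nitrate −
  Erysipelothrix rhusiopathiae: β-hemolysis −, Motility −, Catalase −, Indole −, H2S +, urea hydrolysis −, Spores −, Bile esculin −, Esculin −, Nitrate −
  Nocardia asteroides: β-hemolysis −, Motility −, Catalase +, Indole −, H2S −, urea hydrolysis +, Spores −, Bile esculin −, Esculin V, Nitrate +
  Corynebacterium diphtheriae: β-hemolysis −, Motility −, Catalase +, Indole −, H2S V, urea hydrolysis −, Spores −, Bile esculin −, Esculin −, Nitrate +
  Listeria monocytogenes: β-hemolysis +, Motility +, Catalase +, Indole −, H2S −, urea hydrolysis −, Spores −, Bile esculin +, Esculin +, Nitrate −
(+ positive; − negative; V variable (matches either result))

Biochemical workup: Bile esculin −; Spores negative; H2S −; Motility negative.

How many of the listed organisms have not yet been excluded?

5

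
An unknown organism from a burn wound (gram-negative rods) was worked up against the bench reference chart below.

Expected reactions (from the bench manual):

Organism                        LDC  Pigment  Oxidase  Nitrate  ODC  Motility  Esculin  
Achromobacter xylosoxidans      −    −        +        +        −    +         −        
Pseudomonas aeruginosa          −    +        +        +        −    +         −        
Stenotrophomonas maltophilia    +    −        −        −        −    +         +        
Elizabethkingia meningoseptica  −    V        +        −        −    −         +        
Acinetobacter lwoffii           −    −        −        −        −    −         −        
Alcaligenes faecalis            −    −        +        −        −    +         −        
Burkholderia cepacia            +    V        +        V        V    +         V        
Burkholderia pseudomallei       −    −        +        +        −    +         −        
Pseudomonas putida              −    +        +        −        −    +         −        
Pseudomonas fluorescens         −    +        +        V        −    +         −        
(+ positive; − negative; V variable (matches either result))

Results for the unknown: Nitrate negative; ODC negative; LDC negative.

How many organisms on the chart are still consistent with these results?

ODC −: all 10 remaining candidates are consistent.
LDC −: excludes Stenotrophomonas maltophilia, Burkholderia cepacia — 8 left.
Nitrate −: excludes Achromobacter xylosoxidans, Pseudomonas aeruginosa, Burkholderia pseudomallei — 5 left.
Still consistent: Acinetobacter lwoffii, Alcaligenes faecalis, Elizabethkingia meningoseptica, Pseudomonas fluorescens, Pseudomonas putida.

5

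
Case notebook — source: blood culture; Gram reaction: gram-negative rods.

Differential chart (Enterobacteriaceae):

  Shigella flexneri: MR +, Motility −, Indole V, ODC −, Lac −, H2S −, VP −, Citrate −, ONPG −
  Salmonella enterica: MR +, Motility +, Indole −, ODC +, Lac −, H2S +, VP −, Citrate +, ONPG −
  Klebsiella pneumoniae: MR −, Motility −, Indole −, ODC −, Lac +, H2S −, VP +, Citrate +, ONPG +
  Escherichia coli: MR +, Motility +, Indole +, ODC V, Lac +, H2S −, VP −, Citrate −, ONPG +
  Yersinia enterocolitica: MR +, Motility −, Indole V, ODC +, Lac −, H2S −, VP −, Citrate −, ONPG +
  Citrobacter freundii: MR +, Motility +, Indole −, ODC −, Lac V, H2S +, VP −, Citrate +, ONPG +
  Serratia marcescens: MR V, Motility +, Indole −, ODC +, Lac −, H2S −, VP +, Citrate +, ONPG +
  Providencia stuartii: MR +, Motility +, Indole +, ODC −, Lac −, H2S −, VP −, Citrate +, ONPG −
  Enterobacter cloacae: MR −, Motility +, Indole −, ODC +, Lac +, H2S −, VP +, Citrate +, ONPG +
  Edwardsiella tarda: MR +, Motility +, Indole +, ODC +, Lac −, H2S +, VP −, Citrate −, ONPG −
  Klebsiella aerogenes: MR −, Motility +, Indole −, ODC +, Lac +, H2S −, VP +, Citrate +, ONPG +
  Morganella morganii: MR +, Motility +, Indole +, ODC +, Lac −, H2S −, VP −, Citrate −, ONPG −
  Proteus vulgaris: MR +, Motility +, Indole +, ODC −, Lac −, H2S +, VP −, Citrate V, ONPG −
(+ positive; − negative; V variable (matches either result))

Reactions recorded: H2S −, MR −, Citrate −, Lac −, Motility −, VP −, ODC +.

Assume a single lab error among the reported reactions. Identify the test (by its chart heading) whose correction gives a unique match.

As reported, no row in the chart matches all 7 reactions.
Reversing MR (to +) → unique match: Yersinia enterocolitica.
Reversing Lac → still no organism matches.
Reversing Motility → still no organism matches.
Reversing Citrate → still no organism matches.
Reversing ODC → still no organism matches.
Reversing VP → still no organism matches.
Reversing H2S → still no organism matches.

MR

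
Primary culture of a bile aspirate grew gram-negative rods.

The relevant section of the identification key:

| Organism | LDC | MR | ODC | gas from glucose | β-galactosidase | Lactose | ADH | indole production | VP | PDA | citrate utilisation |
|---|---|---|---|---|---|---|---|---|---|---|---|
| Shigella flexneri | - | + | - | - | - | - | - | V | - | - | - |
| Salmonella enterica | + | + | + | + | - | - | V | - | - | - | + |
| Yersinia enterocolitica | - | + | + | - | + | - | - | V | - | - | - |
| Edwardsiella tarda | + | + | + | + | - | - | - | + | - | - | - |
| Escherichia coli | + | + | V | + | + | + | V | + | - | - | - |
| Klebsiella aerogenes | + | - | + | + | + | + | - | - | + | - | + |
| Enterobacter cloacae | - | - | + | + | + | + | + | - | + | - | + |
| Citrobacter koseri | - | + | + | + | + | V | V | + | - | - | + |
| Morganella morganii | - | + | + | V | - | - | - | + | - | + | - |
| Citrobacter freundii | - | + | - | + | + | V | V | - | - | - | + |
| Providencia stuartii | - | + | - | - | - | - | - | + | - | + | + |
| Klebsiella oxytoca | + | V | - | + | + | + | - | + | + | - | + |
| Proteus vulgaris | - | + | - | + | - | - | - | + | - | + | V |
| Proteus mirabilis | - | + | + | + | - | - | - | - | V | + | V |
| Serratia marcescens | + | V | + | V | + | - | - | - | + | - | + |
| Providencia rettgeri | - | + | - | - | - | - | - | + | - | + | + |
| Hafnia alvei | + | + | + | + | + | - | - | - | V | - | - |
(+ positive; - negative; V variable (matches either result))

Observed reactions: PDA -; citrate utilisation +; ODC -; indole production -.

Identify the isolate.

Citrobacter freundii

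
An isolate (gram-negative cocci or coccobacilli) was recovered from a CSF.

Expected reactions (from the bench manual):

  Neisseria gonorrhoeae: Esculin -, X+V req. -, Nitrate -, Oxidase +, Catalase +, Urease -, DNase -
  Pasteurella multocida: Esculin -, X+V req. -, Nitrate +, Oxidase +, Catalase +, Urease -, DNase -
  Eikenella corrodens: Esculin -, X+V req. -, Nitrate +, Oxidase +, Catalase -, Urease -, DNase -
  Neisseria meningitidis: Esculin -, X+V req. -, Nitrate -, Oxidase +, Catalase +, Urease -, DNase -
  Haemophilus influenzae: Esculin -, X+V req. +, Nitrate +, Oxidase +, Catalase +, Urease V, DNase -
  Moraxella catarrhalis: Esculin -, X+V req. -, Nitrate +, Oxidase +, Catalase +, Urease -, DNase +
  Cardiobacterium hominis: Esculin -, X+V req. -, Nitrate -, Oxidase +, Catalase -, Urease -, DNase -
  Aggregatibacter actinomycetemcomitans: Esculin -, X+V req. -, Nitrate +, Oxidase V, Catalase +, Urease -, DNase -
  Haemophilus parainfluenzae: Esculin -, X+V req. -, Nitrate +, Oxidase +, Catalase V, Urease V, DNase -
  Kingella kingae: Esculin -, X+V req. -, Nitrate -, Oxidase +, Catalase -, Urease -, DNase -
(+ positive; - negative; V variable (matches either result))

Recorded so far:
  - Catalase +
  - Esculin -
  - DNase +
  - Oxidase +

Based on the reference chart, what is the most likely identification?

Moraxella catarrhalis

Esculin -: all 10 remaining candidates are consistent.
Catalase +: excludes Eikenella corrodens, Cardiobacterium hominis, Kingella kingae — 7 left.
DNase +: excludes 6 organisms — 1 left.
Oxidase +: the one remaining candidate is consistent.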